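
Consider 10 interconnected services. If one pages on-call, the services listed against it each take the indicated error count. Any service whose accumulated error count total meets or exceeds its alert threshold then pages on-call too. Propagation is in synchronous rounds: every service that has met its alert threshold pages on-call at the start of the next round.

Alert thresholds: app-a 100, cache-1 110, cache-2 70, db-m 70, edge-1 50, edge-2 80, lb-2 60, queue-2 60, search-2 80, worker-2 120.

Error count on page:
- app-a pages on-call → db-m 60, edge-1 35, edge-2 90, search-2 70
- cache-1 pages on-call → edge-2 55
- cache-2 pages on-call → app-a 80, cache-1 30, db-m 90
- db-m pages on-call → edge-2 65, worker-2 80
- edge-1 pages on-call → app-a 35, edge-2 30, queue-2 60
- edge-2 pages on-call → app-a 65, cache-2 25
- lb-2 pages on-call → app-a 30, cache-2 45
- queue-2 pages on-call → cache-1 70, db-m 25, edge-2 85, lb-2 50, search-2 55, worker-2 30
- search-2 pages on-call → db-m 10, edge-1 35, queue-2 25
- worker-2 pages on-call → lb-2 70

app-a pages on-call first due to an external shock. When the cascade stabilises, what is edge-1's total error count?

35

Round 1 — app-a pages on-call (initial).
  db-m: +60 → 60 < 70
  edge-1: +35 → 35 < 50
  edge-2: +90 → 90 ≥ 80
  search-2: +70 → 70 < 80
Round 2 — edge-2 pages on-call.
  cache-2: +25 → 25 < 70
No further pages.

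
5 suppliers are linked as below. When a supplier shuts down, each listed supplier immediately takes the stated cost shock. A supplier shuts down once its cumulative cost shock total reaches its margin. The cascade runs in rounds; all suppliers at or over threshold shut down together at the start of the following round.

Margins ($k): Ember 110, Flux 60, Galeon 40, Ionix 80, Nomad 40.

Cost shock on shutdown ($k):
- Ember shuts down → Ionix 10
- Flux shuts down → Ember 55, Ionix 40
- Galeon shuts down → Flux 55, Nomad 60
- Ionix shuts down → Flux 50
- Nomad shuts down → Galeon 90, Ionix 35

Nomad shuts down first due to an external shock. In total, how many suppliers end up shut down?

Round 1 — Nomad shuts down (initial).
  Galeon: +90 → 90 ≥ 40
  Ionix: +35 → 35 < 80
Round 2 — Galeon shuts down.
  Flux: +55 → 55 < 60
No further shutdowns.

2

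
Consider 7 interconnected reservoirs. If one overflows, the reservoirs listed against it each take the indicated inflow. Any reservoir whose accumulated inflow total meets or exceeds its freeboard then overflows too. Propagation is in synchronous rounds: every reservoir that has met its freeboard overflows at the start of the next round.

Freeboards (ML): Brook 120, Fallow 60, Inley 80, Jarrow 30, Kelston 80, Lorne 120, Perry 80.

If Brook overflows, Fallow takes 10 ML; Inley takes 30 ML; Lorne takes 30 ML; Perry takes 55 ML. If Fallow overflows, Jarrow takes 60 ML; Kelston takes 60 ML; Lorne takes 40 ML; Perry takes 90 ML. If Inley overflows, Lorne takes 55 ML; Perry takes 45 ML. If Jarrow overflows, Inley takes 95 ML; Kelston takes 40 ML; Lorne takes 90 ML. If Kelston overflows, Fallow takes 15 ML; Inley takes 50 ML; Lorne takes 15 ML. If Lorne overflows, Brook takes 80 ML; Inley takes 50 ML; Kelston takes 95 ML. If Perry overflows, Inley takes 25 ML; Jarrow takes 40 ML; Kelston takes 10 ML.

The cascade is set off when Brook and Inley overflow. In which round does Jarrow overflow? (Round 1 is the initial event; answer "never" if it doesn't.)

Round 1 — Brook, Inley overflow (initial).
  Fallow: +10 → 10 < 60
  Lorne: +30+55 → 85 < 120
  Perry: +55+45 → 100 ≥ 80
Round 2 — Perry overflows.
  Jarrow: +40 → 40 ≥ 30
  Kelston: +10 → 10 < 80
Round 3 — Jarrow overflows.
  Kelston: +40 → 50 < 80
  Lorne: +90 → 175 ≥ 120
Round 4 — Lorne overflows.
  Kelston: +95 → 145 ≥ 80
Round 5 — Kelston overflows.
  Fallow: +15 → 25 < 60
No further overflows.

3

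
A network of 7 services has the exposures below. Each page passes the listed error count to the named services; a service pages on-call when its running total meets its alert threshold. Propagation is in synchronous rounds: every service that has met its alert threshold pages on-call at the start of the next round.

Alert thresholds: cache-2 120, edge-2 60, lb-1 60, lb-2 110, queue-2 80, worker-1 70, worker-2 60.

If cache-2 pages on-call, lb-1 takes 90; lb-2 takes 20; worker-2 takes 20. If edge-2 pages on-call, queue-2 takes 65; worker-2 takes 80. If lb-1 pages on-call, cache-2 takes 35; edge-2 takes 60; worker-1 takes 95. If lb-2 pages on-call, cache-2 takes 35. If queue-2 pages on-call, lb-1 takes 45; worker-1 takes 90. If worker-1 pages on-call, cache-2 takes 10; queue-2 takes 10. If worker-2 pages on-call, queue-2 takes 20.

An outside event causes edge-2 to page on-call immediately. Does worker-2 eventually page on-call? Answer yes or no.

Round 1 — edge-2 pages on-call (initial).
  queue-2: +65 → 65 < 80
  worker-2: +80 → 80 ≥ 60
Round 2 — worker-2 pages on-call.
  queue-2: +20 → 85 ≥ 80
Round 3 — queue-2 pages on-call.
  lb-1: +45 → 45 < 60
  worker-1: +90 → 90 ≥ 70
Round 4 — worker-1 pages on-call.
  cache-2: +10 → 10 < 120
No further pages.

yes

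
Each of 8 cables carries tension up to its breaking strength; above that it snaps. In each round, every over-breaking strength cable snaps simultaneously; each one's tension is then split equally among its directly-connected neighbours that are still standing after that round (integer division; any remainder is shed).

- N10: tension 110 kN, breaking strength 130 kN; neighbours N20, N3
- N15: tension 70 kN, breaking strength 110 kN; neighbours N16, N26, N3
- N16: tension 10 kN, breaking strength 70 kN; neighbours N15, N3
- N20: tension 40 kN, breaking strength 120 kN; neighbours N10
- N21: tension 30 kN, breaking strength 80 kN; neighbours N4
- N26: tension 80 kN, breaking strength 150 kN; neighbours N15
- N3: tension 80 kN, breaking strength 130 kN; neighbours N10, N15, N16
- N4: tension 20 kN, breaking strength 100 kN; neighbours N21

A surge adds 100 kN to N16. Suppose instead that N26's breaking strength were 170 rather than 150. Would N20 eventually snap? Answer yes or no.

yes

With N26's breaking strength at 170:
Round 1 — N16 at 110 > 70. N16 snaps.
  N16 sheds 110 kN to N15, N3: 55 each.
    N15: 70+55 = 125 > 110
    N3: 80+55 = 135 > 130
Round 2 — N15, N3 snap.
  N15 sheds 125 kN to N26: 125 each.
    N26: 80+125 = 205 > 170
  N3 sheds 135 kN to N10: 135 each.
    N10: 110+135 = 245 > 130
Round 3 — N10, N26 snap.
  N10 sheds 245 kN to N20: 245 each.
    N20: 40+245 = 285 > 120
  N26 sheds 205 kN: no online neighbours, lost.
Round 4 — N20 snaps.
  N20 sheds 285 kN: no online neighbours, lost.
No further breaks.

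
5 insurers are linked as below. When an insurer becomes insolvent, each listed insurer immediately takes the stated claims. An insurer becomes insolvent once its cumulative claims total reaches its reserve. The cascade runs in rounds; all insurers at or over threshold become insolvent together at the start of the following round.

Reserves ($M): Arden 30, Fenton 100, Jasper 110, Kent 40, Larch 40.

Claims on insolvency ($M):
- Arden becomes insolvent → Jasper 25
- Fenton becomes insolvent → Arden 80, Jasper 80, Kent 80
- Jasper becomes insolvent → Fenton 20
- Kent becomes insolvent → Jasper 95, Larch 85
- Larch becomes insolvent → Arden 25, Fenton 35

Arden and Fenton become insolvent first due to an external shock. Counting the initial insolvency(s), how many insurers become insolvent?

Round 1 — Arden, Fenton become insolvent (initial).
  Jasper: +25+80 → 105 < 110
  Kent: +80 → 80 ≥ 40
Round 2 — Kent becomes insolvent.
  Jasper: +95 → 200 ≥ 110
  Larch: +85 → 85 ≥ 40
Round 3 — Jasper, Larch become insolvent.
No further insolvencies.

5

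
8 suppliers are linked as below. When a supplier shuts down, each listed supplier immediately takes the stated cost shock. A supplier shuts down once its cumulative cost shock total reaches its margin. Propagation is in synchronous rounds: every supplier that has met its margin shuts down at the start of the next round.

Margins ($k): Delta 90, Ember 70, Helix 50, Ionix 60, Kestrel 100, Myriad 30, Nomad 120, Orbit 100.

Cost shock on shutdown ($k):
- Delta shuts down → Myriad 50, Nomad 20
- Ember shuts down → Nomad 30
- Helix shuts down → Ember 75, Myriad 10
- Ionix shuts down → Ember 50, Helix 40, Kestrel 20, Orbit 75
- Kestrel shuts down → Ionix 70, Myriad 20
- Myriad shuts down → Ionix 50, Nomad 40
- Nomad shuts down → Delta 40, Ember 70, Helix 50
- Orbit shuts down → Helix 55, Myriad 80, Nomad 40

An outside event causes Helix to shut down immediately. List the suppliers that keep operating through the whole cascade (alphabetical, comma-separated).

Round 1 — Helix shuts down (initial).
  Ember: +75 → 75 ≥ 70
  Myriad: +10 → 10 < 30
Round 2 — Ember shuts down.
  Nomad: +30 → 30 < 120
No further shutdowns.

Delta, Ionix, Kestrel, Myriad, Nomad, Orbit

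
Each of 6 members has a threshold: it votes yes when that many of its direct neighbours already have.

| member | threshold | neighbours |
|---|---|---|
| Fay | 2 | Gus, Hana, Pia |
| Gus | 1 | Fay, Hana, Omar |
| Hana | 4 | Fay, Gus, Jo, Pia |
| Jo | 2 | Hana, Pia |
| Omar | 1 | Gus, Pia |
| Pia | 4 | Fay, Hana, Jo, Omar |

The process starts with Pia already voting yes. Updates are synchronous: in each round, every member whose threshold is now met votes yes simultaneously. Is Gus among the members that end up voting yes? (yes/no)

Round 1 — Pia votes yes (initial).
Round 2 — checking thresholds:
  Fay: 1 of 3 neighbours < 2, not yet.
  Hana: 1 of 4 neighbours < 4, not yet.
  Jo: 1 of 2 neighbours < 2, not yet.
  Omar: 1 of 2 neighbours ≥ 1, votes yes.
Round 3 — checking thresholds:
  Fay: 1 of 3 neighbours < 2, not yet.
  Gus: 1 of 3 neighbours ≥ 1, votes yes.
  Hana: 1 of 4 neighbours < 4, not yet.
  Jo: 1 of 2 neighbours < 2, not yet.
Round 4 — checking thresholds:
  Fay: 2 of 3 neighbours ≥ 2, votes yes.
  Hana: 2 of 4 neighbours < 4, not yet.
  Jo: 1 of 2 neighbours < 2, not yet.
Round 5 — no new yes votes; cascade stops.

yes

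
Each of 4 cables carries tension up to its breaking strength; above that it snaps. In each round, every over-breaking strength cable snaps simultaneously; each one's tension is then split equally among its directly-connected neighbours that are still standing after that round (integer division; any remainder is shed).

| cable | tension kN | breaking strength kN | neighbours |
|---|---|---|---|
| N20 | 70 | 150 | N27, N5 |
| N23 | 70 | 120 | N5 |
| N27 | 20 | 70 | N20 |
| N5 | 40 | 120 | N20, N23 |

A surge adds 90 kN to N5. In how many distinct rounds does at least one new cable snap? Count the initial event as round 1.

Round 1 — N5 at 130 > 120. N5 snaps.
  N5 sheds 130 kN to N20, N23: 65 each.
    N20: 70+65 = 135 ≤ 150
    N23: 70+65 = 135 > 120
Round 2 — N23 snaps.
  N23 sheds 135 kN: no online neighbours, lost.
No further breaks.

2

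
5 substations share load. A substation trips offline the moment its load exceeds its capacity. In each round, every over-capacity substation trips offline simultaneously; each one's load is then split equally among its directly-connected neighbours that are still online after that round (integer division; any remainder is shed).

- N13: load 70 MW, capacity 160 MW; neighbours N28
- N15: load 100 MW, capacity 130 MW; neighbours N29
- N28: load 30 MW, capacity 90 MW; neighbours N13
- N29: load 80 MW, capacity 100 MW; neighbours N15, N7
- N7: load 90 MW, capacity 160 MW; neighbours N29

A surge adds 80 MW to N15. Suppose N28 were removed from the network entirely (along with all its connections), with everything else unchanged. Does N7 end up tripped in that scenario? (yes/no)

yes

With N28 removed:
Round 1 — N15 at 180 > 130. N15 trips offline.
  N15 sheds 180 MW to N29: 180 each.
    N29: 80+180 = 260 > 100
Round 2 — N29 trips offline.
  N29 sheds 260 MW to N7: 260 each.
    N7: 90+260 = 350 > 160
Round 3 — N7 trips offline.
  N7 sheds 350 MW: no online neighbours, lost.
No further trips.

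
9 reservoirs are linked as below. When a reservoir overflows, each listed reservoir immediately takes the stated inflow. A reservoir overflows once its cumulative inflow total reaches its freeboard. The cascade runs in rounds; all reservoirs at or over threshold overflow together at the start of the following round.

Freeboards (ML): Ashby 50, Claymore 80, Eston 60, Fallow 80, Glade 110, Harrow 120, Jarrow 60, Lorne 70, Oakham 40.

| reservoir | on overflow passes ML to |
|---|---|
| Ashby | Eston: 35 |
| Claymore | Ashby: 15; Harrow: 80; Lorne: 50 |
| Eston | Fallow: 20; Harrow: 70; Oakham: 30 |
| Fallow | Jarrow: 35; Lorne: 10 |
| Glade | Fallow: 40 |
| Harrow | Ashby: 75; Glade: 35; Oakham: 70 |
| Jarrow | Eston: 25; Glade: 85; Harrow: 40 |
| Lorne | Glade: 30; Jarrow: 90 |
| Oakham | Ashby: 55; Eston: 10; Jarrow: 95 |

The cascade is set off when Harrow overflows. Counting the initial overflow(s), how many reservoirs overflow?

6

Round 1 — Harrow overflows (initial).
  Ashby: +75 → 75 ≥ 50
  Glade: +35 → 35 < 110
  Oakham: +70 → 70 ≥ 40
Round 2 — Ashby, Oakham overflow.
  Eston: +35+10 → 45 < 60
  Jarrow: +95 → 95 ≥ 60
Round 3 — Jarrow overflows.
  Eston: +25 → 70 ≥ 60
  Glade: +85 → 120 ≥ 110
Round 4 — Eston, Glade overflow.
  Fallow: +20+40 → 60 < 80
No further overflows.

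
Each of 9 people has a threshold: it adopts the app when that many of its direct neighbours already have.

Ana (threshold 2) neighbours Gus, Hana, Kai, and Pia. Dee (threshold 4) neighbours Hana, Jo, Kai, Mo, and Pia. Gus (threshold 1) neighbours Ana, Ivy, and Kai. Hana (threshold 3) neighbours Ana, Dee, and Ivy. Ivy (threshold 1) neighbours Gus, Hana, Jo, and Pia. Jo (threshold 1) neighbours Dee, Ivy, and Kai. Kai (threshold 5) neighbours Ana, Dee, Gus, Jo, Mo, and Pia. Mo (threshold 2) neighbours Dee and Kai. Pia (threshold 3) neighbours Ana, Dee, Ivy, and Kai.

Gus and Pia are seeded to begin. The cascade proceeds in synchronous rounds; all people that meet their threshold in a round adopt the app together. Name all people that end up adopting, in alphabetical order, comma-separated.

Ana, Gus, Ivy, Jo, Pia

Round 1 — Gus, Pia adopt the app (initial).
Round 2 — checking thresholds:
  Ana: 2 of 4 neighbours ≥ 2, adopts the app.
  Dee: 1 of 5 neighbours < 4, below threshold.
  Ivy: 2 of 4 neighbours ≥ 1, adopts the app.
  Kai: 2 of 6 neighbours < 5, below threshold.
Round 3 — checking thresholds:
  Dee: 1 of 5 neighbours < 4, below threshold.
  Hana: 2 of 3 neighbours < 3, below threshold.
  Jo: 1 of 3 neighbours ≥ 1, adopts the app.
  Kai: 3 of 6 neighbours < 5, below threshold.
Round 4 — no new adoptions; cascade stops.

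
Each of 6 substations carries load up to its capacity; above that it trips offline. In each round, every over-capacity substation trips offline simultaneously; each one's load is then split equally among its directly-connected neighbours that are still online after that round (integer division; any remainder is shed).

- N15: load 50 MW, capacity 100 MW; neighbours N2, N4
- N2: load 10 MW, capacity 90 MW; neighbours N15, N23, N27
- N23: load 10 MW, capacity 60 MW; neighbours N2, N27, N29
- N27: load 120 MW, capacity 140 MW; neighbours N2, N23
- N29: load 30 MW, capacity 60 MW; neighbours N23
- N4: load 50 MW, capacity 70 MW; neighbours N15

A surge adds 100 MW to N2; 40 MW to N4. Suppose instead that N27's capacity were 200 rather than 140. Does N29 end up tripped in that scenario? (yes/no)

no

With N27's capacity at 200:
Round 1 — N2 at 110 > 90; N4 at 90 > 70. N2, N4 trip offline.
  N2 sheds 110 MW to N15, N23, N27: 36 each (2 lost).
    N15: 50+36 = 86 ≤ 100
    N23: 10+36 = 46 ≤ 60
    N27: 120+36 = 156 ≤ 200
  N4 sheds 90 MW to N15: 90 each.
    N15: 86+90 = 176 > 100
Round 2 — N15 trips offline.
  N15 sheds 176 MW: no online neighbours, lost.
No further trips.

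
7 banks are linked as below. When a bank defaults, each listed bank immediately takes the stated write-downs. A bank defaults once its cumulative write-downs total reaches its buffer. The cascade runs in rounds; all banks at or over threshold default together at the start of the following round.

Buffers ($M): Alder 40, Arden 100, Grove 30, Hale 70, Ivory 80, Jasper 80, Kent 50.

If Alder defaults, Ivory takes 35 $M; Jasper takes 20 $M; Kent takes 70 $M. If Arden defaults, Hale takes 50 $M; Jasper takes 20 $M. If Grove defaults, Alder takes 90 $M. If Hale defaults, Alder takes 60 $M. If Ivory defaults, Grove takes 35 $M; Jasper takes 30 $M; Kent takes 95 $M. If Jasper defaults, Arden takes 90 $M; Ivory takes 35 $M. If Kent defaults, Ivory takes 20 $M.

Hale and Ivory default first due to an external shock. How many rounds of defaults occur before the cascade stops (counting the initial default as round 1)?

2

Round 1 — Hale, Ivory default (initial).
  Alder: +60 → 60 ≥ 40
  Grove: +35 → 35 ≥ 30
  Jasper: +30 → 30 < 80
  Kent: +95 → 95 ≥ 50
Round 2 — Alder, Grove, Kent default.
  Jasper: +20 → 50 < 80
No further defaults.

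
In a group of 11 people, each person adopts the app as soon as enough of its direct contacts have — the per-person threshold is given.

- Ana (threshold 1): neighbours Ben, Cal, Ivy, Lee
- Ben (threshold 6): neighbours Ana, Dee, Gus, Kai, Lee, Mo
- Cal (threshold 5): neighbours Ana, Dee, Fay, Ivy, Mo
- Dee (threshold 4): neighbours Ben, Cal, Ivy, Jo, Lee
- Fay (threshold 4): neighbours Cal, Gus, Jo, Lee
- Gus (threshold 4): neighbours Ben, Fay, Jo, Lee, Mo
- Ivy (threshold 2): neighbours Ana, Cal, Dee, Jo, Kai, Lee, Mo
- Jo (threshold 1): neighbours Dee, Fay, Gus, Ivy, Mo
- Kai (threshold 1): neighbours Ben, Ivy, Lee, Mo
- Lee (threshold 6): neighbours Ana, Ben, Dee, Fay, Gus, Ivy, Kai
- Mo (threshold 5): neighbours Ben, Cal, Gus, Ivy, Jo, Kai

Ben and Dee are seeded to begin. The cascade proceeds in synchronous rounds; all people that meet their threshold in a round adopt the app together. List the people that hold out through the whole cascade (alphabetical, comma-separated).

Round 1 — Ben, Dee adopt the app (initial).
Round 2 — checking thresholds:
  Ana: 1 of 4 neighbours ≥ 1, adopts the app.
  Cal: 1 of 5 neighbours < 5, not yet.
  Gus: 1 of 5 neighbours < 4, not yet.
  Ivy: 1 of 7 neighbours < 2, not yet.
  Jo: 1 of 5 neighbours ≥ 1, adopts the app.
  Kai: 1 of 4 neighbours ≥ 1, adopts the app.
  Lee: 2 of 7 neighbours < 6, not yet.
  Mo: 1 of 6 neighbours < 5, not yet.
Round 3 — checking thresholds:
  Cal: 2 of 5 neighbours < 5, not yet.
  Fay: 1 of 4 neighbours < 4, not yet.
  Gus: 2 of 5 neighbours < 4, not yet.
  Ivy: 4 of 7 neighbours ≥ 2, adopts the app.
  Lee: 4 of 7 neighbours < 6, not yet.
  Mo: 3 of 6 neighbours < 5, not yet.
Round 4 — no new adoptions; cascade stops.

Cal, Fay, Gus, Lee, Mo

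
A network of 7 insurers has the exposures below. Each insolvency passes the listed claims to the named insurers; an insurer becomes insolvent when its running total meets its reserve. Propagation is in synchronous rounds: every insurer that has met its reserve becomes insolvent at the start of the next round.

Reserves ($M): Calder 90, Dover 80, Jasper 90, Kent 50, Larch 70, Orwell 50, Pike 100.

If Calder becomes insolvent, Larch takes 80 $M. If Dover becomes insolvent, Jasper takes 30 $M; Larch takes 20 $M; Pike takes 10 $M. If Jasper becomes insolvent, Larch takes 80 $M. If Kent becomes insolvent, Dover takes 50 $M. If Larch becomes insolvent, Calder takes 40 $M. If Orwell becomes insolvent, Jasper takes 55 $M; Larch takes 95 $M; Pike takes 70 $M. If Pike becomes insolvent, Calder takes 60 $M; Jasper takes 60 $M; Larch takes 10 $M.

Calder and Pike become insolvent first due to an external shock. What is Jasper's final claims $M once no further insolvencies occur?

Round 1 — Calder, Pike become insolvent (initial).
  Jasper: +60 → 60 < 90
  Larch: +80+10 → 90 ≥ 70
Round 2 — Larch becomes insolvent.
No further insolvencies.

60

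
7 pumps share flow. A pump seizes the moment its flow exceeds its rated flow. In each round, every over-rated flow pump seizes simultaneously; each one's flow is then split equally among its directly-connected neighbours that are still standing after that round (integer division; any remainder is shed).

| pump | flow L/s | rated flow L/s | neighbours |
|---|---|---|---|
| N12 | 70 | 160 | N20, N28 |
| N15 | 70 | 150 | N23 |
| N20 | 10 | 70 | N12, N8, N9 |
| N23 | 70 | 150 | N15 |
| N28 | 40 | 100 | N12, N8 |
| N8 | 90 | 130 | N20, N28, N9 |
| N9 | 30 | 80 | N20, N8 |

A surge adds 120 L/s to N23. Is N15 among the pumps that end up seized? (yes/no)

yes

Round 1 — N23 at 190 > 150. N23 seizes.
  N23 sheds 190 L/s to N15: 190 each.
    N15: 70+190 = 260 > 150
Round 2 — N15 seizes.
  N15 sheds 260 L/s: no online neighbours, lost.
No further seizures.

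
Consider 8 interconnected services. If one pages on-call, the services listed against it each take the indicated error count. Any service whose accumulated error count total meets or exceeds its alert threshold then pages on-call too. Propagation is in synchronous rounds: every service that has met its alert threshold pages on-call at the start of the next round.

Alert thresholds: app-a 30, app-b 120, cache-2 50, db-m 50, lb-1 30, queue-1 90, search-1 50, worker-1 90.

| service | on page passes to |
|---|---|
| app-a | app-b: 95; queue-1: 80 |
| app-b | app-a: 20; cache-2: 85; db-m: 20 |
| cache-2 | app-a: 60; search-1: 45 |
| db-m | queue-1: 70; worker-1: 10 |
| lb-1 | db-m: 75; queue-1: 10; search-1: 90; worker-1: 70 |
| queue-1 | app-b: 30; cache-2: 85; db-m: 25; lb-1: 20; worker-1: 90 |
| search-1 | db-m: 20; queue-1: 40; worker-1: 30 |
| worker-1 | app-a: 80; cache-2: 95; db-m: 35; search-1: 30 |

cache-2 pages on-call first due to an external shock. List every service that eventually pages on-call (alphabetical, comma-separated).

app-a, cache-2

Round 1 — cache-2 pages on-call (initial).
  app-a: +60 → 60 ≥ 30
  search-1: +45 → 45 < 50
Round 2 — app-a pages on-call.
  app-b: +95 → 95 < 120
  queue-1: +80 → 80 < 90
No further pages.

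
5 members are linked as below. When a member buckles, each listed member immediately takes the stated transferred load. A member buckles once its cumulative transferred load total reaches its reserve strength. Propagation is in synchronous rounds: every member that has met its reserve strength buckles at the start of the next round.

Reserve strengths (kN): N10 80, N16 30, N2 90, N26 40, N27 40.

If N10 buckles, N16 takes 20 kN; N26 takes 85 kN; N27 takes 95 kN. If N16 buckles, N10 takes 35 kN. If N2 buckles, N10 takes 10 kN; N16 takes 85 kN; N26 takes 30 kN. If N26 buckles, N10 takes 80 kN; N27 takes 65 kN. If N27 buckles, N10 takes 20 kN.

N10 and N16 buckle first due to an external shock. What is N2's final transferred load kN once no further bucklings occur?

Round 1 — N10, N16 buckle (initial).
  N26: +85 → 85 ≥ 40
  N27: +95 → 95 ≥ 40
Round 2 — N26, N27 buckle.
No further bucklings.

0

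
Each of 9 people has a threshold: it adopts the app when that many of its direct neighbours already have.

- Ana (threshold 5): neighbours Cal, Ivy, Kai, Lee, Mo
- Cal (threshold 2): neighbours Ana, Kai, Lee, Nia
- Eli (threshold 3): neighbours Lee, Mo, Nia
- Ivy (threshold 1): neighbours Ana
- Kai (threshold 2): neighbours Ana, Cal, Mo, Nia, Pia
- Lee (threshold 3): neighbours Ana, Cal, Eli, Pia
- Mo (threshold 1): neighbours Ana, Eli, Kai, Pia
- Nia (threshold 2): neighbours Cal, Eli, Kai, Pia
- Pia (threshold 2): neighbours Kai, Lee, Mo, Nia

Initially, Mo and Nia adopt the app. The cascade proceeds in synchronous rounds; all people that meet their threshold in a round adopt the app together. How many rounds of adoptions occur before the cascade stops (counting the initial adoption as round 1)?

3

Round 1 — Mo, Nia adopt the app (initial).
Round 2 — checking thresholds:
  Ana: 1 of 5 neighbours < 5, not yet.
  Cal: 1 of 4 neighbours < 2, not yet.
  Eli: 2 of 3 neighbours < 3, not yet.
  Kai: 2 of 5 neighbours ≥ 2, adopts the app.
  Pia: 2 of 4 neighbours ≥ 2, adopts the app.
Round 3 — checking thresholds:
  Ana: 2 of 5 neighbours < 5, not yet.
  Cal: 2 of 4 neighbours ≥ 2, adopts the app.
  Eli: 2 of 3 neighbours < 3, not yet.
  Lee: 1 of 4 neighbours < 3, not yet.
Round 4 — no new adoptions; cascade stops.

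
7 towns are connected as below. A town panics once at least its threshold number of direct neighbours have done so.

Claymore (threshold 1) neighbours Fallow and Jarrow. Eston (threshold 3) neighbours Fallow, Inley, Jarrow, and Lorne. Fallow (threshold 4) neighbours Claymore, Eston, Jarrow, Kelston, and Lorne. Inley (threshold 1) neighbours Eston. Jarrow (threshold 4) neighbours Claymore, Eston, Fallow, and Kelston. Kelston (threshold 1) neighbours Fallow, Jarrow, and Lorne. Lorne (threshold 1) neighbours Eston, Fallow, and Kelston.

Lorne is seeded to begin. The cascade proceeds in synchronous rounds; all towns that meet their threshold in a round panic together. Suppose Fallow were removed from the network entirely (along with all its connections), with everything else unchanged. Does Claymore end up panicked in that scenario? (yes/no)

With Fallow removed:
Round 1 — Lorne panics (initial).
Round 2 — checking thresholds:
  Eston: 1 of 3 neighbours < 3, below threshold.
  Kelston: 1 of 2 neighbours ≥ 1, panics.
Round 3 — no new panics; cascade stops.

no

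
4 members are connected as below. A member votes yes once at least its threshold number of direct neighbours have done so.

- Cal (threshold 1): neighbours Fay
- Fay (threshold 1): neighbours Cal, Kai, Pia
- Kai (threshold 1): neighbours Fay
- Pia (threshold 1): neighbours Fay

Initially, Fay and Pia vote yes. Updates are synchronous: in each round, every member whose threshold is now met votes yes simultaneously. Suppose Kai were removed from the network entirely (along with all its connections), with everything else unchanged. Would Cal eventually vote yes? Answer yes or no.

With Kai removed:
Round 1 — Fay, Pia vote yes (initial).
Round 2 — checking thresholds:
  Cal: 1 of 1 neighbours ≥ 1, votes yes.
Round 3 — no new yes votes; cascade stops.

yes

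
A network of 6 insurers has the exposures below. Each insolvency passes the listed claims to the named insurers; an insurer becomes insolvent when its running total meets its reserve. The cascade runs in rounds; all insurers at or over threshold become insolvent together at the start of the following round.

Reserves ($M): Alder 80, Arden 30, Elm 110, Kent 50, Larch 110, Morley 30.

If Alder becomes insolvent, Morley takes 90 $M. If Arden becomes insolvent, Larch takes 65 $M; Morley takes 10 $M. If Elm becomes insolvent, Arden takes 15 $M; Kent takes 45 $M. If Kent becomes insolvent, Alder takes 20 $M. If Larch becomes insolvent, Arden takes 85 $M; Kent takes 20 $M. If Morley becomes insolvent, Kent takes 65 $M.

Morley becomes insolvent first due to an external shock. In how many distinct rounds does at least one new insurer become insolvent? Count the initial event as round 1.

2

Round 1 — Morley becomes insolvent (initial).
  Kent: +65 → 65 ≥ 50
Round 2 — Kent becomes insolvent.
  Alder: +20 → 20 < 80
No further insolvencies.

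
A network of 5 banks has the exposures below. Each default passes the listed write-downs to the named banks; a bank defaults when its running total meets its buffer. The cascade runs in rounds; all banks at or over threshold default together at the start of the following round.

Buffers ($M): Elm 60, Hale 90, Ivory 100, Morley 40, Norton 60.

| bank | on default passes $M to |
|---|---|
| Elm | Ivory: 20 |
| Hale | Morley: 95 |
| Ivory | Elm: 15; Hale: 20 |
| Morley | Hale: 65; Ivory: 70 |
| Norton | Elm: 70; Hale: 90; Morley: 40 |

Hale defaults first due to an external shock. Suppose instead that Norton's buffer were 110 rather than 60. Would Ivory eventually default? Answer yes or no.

With Norton's buffer at 110:
Round 1 — Hale defaults (initial).
  Morley: +95 → 95 ≥ 40
Round 2 — Morley defaults.
  Ivory: +70 → 70 < 100
No further defaults.

no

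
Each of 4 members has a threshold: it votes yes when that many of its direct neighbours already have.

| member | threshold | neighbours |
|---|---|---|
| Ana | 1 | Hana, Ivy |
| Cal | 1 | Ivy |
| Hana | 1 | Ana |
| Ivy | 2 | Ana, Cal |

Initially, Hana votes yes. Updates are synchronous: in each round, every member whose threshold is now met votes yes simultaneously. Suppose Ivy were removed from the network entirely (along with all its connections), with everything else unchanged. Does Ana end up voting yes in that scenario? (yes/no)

yes

With Ivy removed:
Round 1 — Hana votes yes (initial).
Round 2 — checking thresholds:
  Ana: 1 of 1 neighbours ≥ 1, votes yes.
Round 3 — no new yes votes; cascade stops.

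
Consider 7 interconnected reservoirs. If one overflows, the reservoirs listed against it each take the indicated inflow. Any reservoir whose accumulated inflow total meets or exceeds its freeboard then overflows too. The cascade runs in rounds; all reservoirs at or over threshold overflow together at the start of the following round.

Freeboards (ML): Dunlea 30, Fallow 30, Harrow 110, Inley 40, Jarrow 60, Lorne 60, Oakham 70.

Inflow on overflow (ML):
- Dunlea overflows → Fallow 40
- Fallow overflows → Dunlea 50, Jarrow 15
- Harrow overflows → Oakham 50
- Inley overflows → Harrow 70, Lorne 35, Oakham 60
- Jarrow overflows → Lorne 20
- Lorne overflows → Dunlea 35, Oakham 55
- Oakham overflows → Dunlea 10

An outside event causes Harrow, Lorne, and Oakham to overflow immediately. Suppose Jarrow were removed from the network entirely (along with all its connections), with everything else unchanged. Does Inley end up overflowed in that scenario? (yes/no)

no

With Jarrow removed:
Round 1 — Harrow, Lorne, Oakham overflow (initial).
  Dunlea: +35+10 → 45 ≥ 30
Round 2 — Dunlea overflows.
  Fallow: +40 → 40 ≥ 30
Round 3 — Fallow overflows.
No further overflows.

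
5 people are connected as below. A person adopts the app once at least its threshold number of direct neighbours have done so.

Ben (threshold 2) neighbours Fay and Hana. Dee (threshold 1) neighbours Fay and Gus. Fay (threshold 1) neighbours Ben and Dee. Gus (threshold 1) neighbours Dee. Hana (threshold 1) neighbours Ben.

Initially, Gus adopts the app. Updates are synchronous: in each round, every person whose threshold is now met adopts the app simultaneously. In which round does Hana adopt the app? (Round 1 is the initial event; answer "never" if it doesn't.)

Round 1 — Gus adopts the app (initial).
Round 2 — checking thresholds:
  Dee: 1 of 2 neighbours ≥ 1, adopts the app.
Round 3 — checking thresholds:
  Fay: 1 of 2 neighbours ≥ 1, adopts the app.
Round 4 — no new adoptions; cascade stops.

never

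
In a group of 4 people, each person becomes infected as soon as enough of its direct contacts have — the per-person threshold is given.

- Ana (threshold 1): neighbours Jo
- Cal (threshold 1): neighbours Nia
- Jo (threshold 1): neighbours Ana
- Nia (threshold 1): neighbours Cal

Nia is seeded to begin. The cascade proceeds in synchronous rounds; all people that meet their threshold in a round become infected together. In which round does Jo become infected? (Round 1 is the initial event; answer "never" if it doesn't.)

Round 1 — Nia becomes infected (initial).
Round 2 — checking thresholds:
  Cal: 1 of 1 neighbours ≥ 1, becomes infected.
Round 3 — no new infections; cascade stops.

never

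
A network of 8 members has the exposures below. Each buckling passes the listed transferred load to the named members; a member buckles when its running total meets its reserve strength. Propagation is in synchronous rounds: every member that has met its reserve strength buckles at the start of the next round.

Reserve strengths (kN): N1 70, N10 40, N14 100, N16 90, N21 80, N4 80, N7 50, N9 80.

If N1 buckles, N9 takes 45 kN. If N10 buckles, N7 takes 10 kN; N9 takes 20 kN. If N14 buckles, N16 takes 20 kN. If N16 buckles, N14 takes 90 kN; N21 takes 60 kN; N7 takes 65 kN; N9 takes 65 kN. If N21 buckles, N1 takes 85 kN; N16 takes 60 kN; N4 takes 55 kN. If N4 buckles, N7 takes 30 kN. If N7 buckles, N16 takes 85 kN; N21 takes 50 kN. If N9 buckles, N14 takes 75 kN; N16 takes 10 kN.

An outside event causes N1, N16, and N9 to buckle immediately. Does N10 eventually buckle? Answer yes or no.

Round 1 — N1, N16, N9 buckle (initial).
  N14: +90+75 → 165 ≥ 100
  N21: +60 → 60 < 80
  N7: +65 → 65 ≥ 50
Round 2 — N14, N7 buckle.
  N21: +50 → 110 ≥ 80
Round 3 — N21 buckles.
  N4: +55 → 55 < 80
No further bucklings.

no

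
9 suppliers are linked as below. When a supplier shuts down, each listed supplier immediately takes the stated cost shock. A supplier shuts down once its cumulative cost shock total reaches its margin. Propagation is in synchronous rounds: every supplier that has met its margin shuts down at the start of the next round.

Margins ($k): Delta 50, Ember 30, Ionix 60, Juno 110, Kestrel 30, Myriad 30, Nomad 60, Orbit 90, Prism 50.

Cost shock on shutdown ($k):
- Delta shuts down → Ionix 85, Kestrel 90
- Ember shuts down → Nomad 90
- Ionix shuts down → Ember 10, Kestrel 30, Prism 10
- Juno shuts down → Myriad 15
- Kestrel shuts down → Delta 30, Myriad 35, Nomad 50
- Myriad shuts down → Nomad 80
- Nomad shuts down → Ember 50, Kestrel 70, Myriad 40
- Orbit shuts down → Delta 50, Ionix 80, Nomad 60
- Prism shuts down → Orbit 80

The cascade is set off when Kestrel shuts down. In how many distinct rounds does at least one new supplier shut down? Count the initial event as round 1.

Round 1 — Kestrel shuts down (initial).
  Delta: +30 → 30 < 50
  Myriad: +35 → 35 ≥ 30
  Nomad: +50 → 50 < 60
Round 2 — Myriad shuts down.
  Nomad: +80 → 130 ≥ 60
Round 3 — Nomad shuts down.
  Ember: +50 → 50 ≥ 30
Round 4 — Ember shuts down.
No further shutdowns.

4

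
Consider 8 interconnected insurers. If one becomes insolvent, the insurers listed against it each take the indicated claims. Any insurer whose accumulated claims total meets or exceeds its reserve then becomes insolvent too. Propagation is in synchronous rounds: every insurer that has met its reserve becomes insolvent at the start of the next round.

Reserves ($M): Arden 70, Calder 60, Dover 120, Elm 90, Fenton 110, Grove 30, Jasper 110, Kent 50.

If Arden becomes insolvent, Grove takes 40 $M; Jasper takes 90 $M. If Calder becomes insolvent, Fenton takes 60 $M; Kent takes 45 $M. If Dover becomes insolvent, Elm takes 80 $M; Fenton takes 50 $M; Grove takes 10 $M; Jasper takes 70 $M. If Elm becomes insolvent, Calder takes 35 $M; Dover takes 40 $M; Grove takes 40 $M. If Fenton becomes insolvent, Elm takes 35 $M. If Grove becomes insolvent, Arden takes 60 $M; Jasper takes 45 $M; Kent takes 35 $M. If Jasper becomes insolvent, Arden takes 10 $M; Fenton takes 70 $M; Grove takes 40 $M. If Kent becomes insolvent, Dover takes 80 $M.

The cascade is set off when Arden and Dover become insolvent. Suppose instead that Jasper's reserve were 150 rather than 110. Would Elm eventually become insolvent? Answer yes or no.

With Jasper's reserve at 150:
Round 1 — Arden, Dover become insolvent (initial).
  Elm: +80 → 80 < 90
  Fenton: +50 → 50 < 110
  Grove: +40+10 → 50 ≥ 30
  Jasper: +90+70 → 160 ≥ 150
Round 2 — Grove, Jasper become insolvent.
  Fenton: +70 → 120 ≥ 110
  Kent: +35 → 35 < 50
Round 3 — Fenton becomes insolvent.
  Elm: +35 → 115 ≥ 90
Round 4 — Elm becomes insolvent.
  Calder: +35 → 35 < 60
No further insolvencies.

yes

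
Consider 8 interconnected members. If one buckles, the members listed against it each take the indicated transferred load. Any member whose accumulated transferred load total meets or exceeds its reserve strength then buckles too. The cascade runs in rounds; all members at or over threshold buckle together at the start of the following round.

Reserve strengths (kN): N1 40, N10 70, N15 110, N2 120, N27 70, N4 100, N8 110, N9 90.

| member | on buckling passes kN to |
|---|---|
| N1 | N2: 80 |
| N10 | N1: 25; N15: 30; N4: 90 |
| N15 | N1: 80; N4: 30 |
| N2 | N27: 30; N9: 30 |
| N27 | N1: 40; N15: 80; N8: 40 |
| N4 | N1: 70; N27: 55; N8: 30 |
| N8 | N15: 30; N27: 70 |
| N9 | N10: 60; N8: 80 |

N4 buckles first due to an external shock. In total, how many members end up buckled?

Round 1 — N4 buckles (initial).
  N1: +70 → 70 ≥ 40
  N27: +55 → 55 < 70
  N8: +30 → 30 < 110
Round 2 — N1 buckles.
  N2: +80 → 80 < 120
No further bucklings.

2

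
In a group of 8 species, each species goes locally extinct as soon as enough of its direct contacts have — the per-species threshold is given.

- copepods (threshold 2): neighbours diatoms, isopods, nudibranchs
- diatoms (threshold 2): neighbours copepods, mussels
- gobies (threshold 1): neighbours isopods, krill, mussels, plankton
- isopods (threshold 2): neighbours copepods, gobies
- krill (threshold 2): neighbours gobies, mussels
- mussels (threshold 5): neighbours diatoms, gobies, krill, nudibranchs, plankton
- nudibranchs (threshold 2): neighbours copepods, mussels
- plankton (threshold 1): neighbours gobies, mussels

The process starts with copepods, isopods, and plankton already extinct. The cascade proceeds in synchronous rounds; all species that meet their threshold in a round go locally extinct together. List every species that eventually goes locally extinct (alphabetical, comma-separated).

copepods, gobies, isopods, plankton

Round 1 — copepods, isopods, plankton go locally extinct (initial).
Round 2 — checking thresholds:
  diatoms: 1 of 2 neighbours < 2, holds.
  gobies: 2 of 4 neighbours ≥ 1, goes locally extinct.
  mussels: 1 of 5 neighbours < 5, holds.
  nudibranchs: 1 of 2 neighbours < 2, holds.
Round 3 — no new extinctions; cascade stops.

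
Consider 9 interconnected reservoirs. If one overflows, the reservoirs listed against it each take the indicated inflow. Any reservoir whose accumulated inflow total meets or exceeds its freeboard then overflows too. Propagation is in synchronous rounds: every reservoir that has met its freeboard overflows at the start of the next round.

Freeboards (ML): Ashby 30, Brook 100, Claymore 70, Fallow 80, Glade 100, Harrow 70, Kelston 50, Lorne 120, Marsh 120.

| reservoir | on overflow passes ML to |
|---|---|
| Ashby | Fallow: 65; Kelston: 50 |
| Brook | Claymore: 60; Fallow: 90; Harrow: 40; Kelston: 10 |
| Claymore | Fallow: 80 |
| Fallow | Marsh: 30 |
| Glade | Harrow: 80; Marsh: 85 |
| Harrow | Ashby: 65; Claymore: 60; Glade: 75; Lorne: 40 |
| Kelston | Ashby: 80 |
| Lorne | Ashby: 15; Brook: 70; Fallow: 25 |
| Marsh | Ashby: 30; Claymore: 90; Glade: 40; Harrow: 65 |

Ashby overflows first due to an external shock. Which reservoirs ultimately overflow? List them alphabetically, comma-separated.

Ashby, Kelston

Round 1 — Ashby overflows (initial).
  Fallow: +65 → 65 < 80
  Kelston: +50 → 50 ≥ 50
Round 2 — Kelston overflows.
No further overflows.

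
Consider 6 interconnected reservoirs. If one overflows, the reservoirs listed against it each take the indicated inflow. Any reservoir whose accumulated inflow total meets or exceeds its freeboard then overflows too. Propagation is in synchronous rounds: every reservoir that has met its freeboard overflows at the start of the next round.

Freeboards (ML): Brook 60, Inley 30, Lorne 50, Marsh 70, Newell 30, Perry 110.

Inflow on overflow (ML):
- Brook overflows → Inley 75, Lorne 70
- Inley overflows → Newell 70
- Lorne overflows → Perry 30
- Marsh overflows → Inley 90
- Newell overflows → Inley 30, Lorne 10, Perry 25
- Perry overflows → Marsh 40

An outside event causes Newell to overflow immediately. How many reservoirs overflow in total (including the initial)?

Round 1 — Newell overflows (initial).
  Inley: +30 → 30 ≥ 30
  Lorne: +10 → 10 < 50
  Perry: +25 → 25 < 110
Round 2 — Inley overflows.
No further overflows.

2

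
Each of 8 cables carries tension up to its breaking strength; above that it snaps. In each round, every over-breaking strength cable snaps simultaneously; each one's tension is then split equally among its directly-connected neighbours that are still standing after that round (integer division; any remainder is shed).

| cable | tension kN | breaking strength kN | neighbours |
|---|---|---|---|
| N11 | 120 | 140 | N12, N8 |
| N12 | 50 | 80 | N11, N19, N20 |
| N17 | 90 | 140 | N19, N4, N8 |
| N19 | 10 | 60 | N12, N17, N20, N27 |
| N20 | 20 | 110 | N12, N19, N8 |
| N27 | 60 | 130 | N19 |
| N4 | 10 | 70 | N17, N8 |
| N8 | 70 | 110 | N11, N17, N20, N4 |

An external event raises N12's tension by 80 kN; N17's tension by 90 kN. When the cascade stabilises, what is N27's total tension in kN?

116

Round 1 — N12 at 130 > 80; N17 at 180 > 140. N12, N17 snap.
  N12 sheds 130 kN to N11, N19, N20: 43 each (1 lost).
    N11: 120+43 = 163 > 140
    N19: 10+43 = 53 ≤ 60
    N20: 20+43 = 63 ≤ 110
  N17 sheds 180 kN to N19, N4, N8: 60 each.
    N19: 53+60 = 113 > 60
    N4: 10+60 = 70 ≤ 70
    N8: 70+60 = 130 > 110
Round 2 — N11, N19, N8 snap.
  N11 sheds 163 kN: no online neighbours, lost.
  N19 sheds 113 kN to N20, N27: 56 each (1 lost).
    N20: 63+56 = 119 > 110
    N27: 60+56 = 116 ≤ 130
  N8 sheds 130 kN to N20, N4: 65 each.
    N20: 119+65 = 184 > 110
    N4: 70+65 = 135 > 70
Round 3 — N20, N4 snap.
  N20 sheds 184 kN: no online neighbours, lost.
  N4 sheds 135 kN: no online neighbours, lost.
No further breaks.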